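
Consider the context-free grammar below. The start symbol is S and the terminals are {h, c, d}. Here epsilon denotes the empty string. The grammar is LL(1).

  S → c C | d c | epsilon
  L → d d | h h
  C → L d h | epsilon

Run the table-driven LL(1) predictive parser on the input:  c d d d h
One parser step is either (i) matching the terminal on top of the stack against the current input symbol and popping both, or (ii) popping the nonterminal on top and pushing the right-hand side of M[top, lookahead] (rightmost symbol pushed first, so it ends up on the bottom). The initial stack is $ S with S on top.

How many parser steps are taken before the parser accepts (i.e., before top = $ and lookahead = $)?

8

     Stack      Input        Action
  1  $ S        c d d d h $  expand S → c C
  2  $ C c      c d d d h $  match c
  3  $ C        d d d h $    expand C → L d h
  4  $ h d L    d d d h $    expand L → d d
  5  $ h d d d  d d d h $    match d
  6  $ h d d    d d h $      match d
  7  $ h d      d h $        match d
  8  $ h        h $          match h
Accept reached after 8 steps.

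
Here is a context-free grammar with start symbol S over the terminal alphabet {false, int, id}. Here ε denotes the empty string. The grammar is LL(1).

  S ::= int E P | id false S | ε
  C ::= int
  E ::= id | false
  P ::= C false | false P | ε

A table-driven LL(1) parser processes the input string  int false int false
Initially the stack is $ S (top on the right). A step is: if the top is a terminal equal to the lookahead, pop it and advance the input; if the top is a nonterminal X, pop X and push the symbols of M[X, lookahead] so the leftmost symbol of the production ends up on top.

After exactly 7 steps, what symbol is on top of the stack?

     Stack        Input                  Action
  1  $ S          int false int false $  expand S ::= int E P
  2  $ P E int    int false int false $  match int
  3  $ P E        false int false $      expand E ::= false
  4  $ P false    false int false $      match false
  5  $ P          int false $            expand P ::= C false
  6  $ false C    int false $            expand C ::= int
  7  $ false int  int false $            match int
Stack after step 7: $ false (top = false).

false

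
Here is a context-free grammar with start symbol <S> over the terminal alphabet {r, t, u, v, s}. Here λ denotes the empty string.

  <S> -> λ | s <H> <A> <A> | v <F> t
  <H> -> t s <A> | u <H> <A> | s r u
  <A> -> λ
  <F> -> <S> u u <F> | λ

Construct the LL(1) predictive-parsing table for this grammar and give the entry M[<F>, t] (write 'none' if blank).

<F> -> λ

FIRST(<S>) = {λ, s, v}
FIRST(<H>) = {s, t, u}
FIRST(<A>) = {λ}
FIRST(<F>) = {λ, s, u, v}  (via <S> u u <F>)
FOLLOW(<S>) includes $ since <S> is the start symbol.
FOLLOW(<F>): in <S>->v <F> t, <F> is followed by t with FIRST {t}; in <F>-><S> u u <F>, the suffix after <F> is empty (adds nothing new). Thus FOLLOW(<F>) = {t}.
For <F> -> <S> u u <F>: FIRST(<S> u u <F>) = {s, u, v}, so it goes in M[<F>, t] for t ∈ {s, u, v}.
For <F> -> λ: FIRST(λ) = {λ}, so it goes in M[<F>, t] for t ∈ {}; since λ ∈ FIRST, also for every t ∈ FOLLOW(<F>) = {t}.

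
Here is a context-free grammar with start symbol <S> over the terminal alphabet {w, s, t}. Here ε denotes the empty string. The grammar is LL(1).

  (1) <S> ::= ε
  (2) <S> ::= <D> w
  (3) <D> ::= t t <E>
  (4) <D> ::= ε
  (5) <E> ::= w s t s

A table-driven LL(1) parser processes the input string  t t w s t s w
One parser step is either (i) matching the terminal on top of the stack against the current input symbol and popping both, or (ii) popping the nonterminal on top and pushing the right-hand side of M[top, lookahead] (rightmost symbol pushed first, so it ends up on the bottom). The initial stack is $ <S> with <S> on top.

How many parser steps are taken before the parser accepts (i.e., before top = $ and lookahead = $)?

step 1: stack=$ <S>  input=t t w s t s w $  — expand <S> ::= <D> w
step 2: stack=$ w <D>  input=t t w s t s w $  — expand <D> ::= t t <E>
step 3: stack=$ w <E> t t  input=t t w s t s w $  — match t
step 4: stack=$ w <E> t  input=t w s t s w $  — match t
step 5: stack=$ w <E>  input=w s t s w $  — expand <E> ::= w s t s
step 6: stack=$ w s t s w  input=w s t s w $  — match w
step 7: stack=$ w s t s  input=s t s w $  — match s
step 8: stack=$ w s t  input=t s w $  — match t
step 9: stack=$ w s  input=s w $  — match s
step 10: stack=$ w  input=w $  — match w
Accept reached after 10 steps.

10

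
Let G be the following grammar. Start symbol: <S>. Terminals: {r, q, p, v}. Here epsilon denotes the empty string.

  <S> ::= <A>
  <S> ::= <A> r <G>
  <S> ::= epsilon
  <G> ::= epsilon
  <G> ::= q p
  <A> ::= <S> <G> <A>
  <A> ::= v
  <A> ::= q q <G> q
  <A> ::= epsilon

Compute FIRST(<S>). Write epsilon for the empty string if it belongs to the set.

{epsilon, q, r, v}

FIRST(<G>): from <G>::=epsilon we get {epsilon}; from <G>::=q p we get {q}. So FIRST(<G>) = {epsilon, q}.
FIRST(<S>): from <S>::=<A> we get {epsilon, q, r, v}; from <S>::=<A> r <G> we get {q, r, v}; from <S>::=epsilon we get {epsilon}. So FIRST(<S>) = {epsilon, q, r, v}.
FIRST(<A>): from <A>::=<S> <G> <A> we get {epsilon, q, r, v}; from <A>::=v we get {v}; from <A>::=q q <G> q we get {q}; from <A>::=epsilon we get {epsilon}. So FIRST(<A>) = {epsilon, q, r, v}.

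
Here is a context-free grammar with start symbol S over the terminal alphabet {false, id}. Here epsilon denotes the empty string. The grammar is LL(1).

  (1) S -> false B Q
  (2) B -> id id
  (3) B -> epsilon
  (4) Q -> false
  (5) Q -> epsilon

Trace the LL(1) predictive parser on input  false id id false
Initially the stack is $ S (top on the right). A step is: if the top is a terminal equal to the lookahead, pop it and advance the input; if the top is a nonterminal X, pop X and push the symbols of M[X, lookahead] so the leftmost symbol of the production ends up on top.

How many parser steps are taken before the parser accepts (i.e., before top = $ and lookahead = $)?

7

     Stack        Input                Action
  1  $ S          false id id false $  expand S -> false B Q
  2  $ Q B false  false id id false $  match false
  3  $ Q B        id id false $        expand B -> id id
  4  $ Q id id    id id false $        match id
  5  $ Q id       id false $           match id
  6  $ Q          false $              expand Q -> false
  7  $ false      false $              match false
Accept reached after 7 steps.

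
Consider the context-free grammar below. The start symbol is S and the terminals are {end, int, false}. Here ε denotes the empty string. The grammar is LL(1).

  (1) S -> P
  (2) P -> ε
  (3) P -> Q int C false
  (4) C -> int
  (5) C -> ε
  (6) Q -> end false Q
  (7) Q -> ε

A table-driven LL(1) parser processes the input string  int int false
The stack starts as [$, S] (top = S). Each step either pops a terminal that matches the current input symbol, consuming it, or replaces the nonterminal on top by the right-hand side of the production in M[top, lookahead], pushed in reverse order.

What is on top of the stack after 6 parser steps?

false

     Stack            Input            Action
  1  $ S              int int false $  expand S -> P
  2  $ P              int int false $  expand P -> Q int C false
  3  $ false C int Q  int int false $  expand Q -> ε
  4  $ false C int    int int false $  match int
  5  $ false C        int false $      expand C -> int
  6  $ false int      int false $      match int
Stack after step 6: $ false (top = false).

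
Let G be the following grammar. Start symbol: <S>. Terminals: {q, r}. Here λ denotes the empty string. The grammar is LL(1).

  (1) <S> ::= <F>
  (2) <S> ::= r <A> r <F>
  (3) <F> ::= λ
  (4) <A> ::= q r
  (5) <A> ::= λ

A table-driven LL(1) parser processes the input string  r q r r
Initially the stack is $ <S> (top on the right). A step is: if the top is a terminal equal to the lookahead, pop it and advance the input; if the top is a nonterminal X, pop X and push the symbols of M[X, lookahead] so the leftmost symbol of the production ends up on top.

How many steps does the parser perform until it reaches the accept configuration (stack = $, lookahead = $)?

     Stack          Input      Action
  1  $ <S>          r q r r $  expand <S> ::= r <A> r <F>
  2  $ <F> r <A> r  r q r r $  match r
  3  $ <F> r <A>    q r r $    expand <A> ::= q r
  4  $ <F> r r q    q r r $    match q
  5  $ <F> r r      r r $      match r
  6  $ <F> r        r $        match r
  7  $ <F>          $          expand <F> ::= λ
Accept reached after 7 steps.

7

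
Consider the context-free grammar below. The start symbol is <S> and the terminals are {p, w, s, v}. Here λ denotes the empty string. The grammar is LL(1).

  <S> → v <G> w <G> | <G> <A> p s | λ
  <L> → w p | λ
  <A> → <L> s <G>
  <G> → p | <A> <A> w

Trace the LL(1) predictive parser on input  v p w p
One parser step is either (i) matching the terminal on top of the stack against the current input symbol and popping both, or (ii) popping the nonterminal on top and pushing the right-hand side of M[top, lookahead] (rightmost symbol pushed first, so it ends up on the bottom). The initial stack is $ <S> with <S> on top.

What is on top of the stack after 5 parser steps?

     Stack          Input      Action
  1  $ <S>          v p w p $  expand <S> → v <G> w <G>
  2  $ <G> w <G> v  v p w p $  match v
  3  $ <G> w <G>    p w p $    expand <G> → p
  4  $ <G> w p      p w p $    match p
  5  $ <G> w        w p $      match w
Stack after step 5: $ <G> (top = <G>).

<G>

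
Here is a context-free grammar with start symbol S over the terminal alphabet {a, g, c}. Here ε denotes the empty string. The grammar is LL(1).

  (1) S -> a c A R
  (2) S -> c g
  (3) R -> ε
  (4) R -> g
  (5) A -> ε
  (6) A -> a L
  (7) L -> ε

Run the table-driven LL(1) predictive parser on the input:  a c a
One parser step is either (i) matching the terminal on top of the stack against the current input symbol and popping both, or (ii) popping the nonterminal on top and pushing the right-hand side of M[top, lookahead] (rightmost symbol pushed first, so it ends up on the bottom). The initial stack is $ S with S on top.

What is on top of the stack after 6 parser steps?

     Stack      Input    Action
  1  $ S        a c a $  expand S -> a c A R
  2  $ R A c a  a c a $  match a
  3  $ R A c    c a $    match c
  4  $ R A      a $      expand A -> a L
  5  $ R L a    a $      match a
  6  $ R L      $        expand L -> ε
Stack after step 6: $ R (top = R).

R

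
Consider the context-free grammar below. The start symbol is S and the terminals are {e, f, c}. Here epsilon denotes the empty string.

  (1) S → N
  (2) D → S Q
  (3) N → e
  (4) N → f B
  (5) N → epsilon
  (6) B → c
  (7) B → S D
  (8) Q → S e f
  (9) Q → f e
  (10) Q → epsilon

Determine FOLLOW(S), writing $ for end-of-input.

{$, e, f}

FIRST(N): from N→e we get {e}; from N→f B we get {f}; from N→epsilon we get {epsilon}. So FIRST(N) = {epsilon, e, f}.
FIRST(S): from S→N we get {epsilon, e, f}. So FIRST(S) = {epsilon, e, f}.
FIRST(Q): from Q→S e f we get {e, f}; from Q→f e we get {f}; from Q→epsilon we get {epsilon}. So FIRST(Q) = {epsilon, e, f}.
FIRST(D): from D→S Q we get {epsilon, e, f}. So FIRST(D) = {epsilon, e, f}.
FIRST(B): from B→c we get {c}; from B→S D we get {epsilon, e, f}. So FIRST(B) = {epsilon, c, e, f}.
FOLLOW(S) includes $ since S is the start symbol.
FOLLOW(S): in D→S Q, S is followed by Q with FIRST {epsilon, e, f}; in D→S Q, the suffix after S is nullable, so FOLLOW(S) ⊇ FOLLOW(D) = {$, e, f}; in B→S D, S is followed by D with FIRST {epsilon, e, f}; in B→S D, the suffix after S is nullable, so FOLLOW(S) ⊇ FOLLOW(B) = {$, e, f}; in Q→S e f, S is followed by e f with FIRST {e}. Thus FOLLOW(S) = {$, e, f}.
FOLLOW(N): in S→N, the suffix after N is empty, so FOLLOW(N) ⊇ FOLLOW(S) = {$, e, f}. Thus FOLLOW(N) = {$, e, f}.
FOLLOW(B): in N→f B, the suffix after B is empty, so FOLLOW(B) ⊇ FOLLOW(N) = {$, e, f}. Thus FOLLOW(B) = {$, e, f}.
FOLLOW(D): in B→S D, the suffix after D is empty, so FOLLOW(D) ⊇ FOLLOW(B) = {$, e, f}. Thus FOLLOW(D) = {$, e, f}.
FOLLOW(Q): in D→S Q, the suffix after Q is empty, so FOLLOW(Q) ⊇ FOLLOW(D) = {$, e, f}. Thus FOLLOW(Q) = {$, e, f}.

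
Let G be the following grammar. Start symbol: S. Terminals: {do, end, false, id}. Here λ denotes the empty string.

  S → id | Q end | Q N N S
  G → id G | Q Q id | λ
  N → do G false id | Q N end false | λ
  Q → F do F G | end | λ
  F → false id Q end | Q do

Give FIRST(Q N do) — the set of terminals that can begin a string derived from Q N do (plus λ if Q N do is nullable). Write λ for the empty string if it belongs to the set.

FIRST(S) = {do, end, false, id}  (via Q end, Q N N S)
FIRST(G) = {λ, do, end, false, id}  (via Q Q id)
FIRST(N) = {λ, do, end, false}  (via Q N end false)
FIRST(Q) = {λ, do, end, false}  (via F do F G)
FIRST(F) = {do, end, false}  (via Q do)
FIRST(Q N do): take FIRST of each symbol in turn, carrying on past any symbol whose FIRST contains λ; result {do, end, false}.

{do, end, false}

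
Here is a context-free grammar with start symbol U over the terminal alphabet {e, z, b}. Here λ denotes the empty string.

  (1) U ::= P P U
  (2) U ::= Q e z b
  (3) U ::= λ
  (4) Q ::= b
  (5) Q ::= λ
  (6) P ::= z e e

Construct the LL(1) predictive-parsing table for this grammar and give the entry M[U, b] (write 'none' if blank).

FIRST(Q) = {λ, b}
FIRST(P) = {z}
FIRST(U) = {λ, b, e, z}  (via P P U, Q e z b)
FOLLOW(U) includes $ since U is the start symbol.
FOLLOW(U): in U::=P P U, the suffix after U is empty (adds nothing new). Thus FOLLOW(U) = {$}.
For U ::= P P U: FIRST(P P U) = {z}, so it goes in M[U, t] for t ∈ {z}.
For U ::= Q e z b: FIRST(Q e z b) = {b, e}, so it goes in M[U, t] for t ∈ {b, e}.
For U ::= λ: FIRST(λ) = {λ}, so it goes in M[U, t] for t ∈ {}; since λ ∈ FIRST, also for every t ∈ FOLLOW(U) = {$}.

U ::= Q e z b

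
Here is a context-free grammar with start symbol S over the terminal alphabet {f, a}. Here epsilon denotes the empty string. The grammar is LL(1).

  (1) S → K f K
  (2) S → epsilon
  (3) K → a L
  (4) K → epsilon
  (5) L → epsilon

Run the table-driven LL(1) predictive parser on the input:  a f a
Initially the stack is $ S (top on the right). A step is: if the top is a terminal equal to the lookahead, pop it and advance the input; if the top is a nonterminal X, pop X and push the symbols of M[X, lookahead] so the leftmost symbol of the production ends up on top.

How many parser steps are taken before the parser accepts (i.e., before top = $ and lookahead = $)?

8

     Stack      Input    Action
  1  $ S        a f a $  expand S → K f K
  2  $ K f K    a f a $  expand K → a L
  3  $ K f L a  a f a $  match a
  4  $ K f L    f a $    expand L → epsilon
  5  $ K f      f a $    match f
  6  $ K        a $      expand K → a L
  7  $ L a      a $      match a
  8  $ L        $        expand L → epsilon
Accept reached after 8 steps.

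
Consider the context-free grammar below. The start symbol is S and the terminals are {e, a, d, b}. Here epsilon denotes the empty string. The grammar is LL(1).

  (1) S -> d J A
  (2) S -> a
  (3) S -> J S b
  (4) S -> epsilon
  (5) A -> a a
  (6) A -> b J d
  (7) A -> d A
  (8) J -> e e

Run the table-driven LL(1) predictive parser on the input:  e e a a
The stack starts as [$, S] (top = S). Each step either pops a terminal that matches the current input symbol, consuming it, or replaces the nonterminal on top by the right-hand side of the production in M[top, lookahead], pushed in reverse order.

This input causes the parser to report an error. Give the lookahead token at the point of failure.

step 1: stack=$ S  input=e e a a $  — expand S -> J S b
step 2: stack=$ b S J  input=e e a a $  — expand J -> e e
step 3: stack=$ b S e e  input=e e a a $  — match e
step 4: stack=$ b S e  input=e a a $  — match e
step 5: stack=$ b S  input=a a $  — expand S -> a
step 6: stack=$ b a  input=a a $  — match a
step 7: stack=$ b  input=a $  — error: top is terminal b but lookahead is a

a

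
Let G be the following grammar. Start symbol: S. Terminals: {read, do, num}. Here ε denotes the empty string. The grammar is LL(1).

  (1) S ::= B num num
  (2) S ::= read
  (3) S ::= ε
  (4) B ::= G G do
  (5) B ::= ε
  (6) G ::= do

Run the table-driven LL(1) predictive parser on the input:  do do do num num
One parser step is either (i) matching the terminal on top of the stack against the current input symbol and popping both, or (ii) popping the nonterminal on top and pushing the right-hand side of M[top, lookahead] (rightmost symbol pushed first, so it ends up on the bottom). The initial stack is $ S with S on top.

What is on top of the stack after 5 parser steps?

do

step 1: stack=$ S  input=do do do num num $  — expand S ::= B num num
step 2: stack=$ num num B  input=do do do num num $  — expand B ::= G G do
step 3: stack=$ num num do G G  input=do do do num num $  — expand G ::= do
step 4: stack=$ num num do G do  input=do do do num num $  — match do
step 5: stack=$ num num do G  input=do do num num $  — expand G ::= do
Stack after step 5: $ num num do do (top = do).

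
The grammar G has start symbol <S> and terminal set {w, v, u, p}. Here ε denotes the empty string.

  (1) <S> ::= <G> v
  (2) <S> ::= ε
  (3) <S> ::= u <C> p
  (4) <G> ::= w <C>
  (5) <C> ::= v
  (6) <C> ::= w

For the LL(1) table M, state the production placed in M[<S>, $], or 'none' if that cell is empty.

FIRST(<G>): from <G>::=w <C> we get {w}. So FIRST(<G>) = {w}.
FIRST(<C>): from <C>::=v we get {v}; from <C>::=w we get {w}. So FIRST(<C>) = {v, w}.
FIRST(<S>): from <S>::=<G> v we get {w}; from <S>::=ε we get {ε}; from <S>::=u <C> p we get {u}. So FIRST(<S>) = {ε, u, w}.
FOLLOW(<S>) includes $ since <S> is the start symbol.
FOLLOW(<S>): <S> appears on no right-hand side. Thus FOLLOW(<S>) = {$}.
For <S> ::= <G> v: FIRST(<G> v) = {w}, so it goes in M[<S>, t] for t ∈ {w}.
For <S> ::= ε: FIRST(ε) = {ε}, so it goes in M[<S>, t] for t ∈ {}; since ε ∈ FIRST, also for every t ∈ FOLLOW(<S>) = {$}.
For <S> ::= u <C> p: FIRST(u <C> p) = {u}, so it goes in M[<S>, t] for t ∈ {u}.

<S> ::= ε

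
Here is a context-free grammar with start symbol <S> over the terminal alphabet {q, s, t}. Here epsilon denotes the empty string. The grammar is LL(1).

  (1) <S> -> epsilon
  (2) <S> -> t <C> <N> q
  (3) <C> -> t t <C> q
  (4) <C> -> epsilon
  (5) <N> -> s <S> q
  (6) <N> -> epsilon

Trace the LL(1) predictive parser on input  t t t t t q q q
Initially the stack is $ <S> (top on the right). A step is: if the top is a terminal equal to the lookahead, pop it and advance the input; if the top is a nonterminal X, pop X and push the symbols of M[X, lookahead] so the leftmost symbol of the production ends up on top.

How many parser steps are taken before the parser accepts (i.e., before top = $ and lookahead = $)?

      Stack                Input              Action
   1  $ <S>                t t t t t q q q $  expand <S> -> t <C> <N> q
   2  $ q <N> <C> t        t t t t t q q q $  match t
   3  $ q <N> <C>          t t t t q q q $    expand <C> -> t t <C> q
   4  $ q <N> q <C> t t    t t t t q q q $    match t
   5  $ q <N> q <C> t      t t t q q q $      match t
   6  $ q <N> q <C>        t t q q q $        expand <C> -> t t <C> q
   7  $ q <N> q q <C> t t  t t q q q $        match t
   8  $ q <N> q q <C> t    t q q q $          match t
   9  $ q <N> q q <C>      q q q $            expand <C> -> epsilon
  10  $ q <N> q q          q q q $            match q
  11  $ q <N> q            q q $              match q
  12  $ q <N>              q $                expand <N> -> epsilon
  13  $ q                  q $                match q
Accept reached after 13 steps.

13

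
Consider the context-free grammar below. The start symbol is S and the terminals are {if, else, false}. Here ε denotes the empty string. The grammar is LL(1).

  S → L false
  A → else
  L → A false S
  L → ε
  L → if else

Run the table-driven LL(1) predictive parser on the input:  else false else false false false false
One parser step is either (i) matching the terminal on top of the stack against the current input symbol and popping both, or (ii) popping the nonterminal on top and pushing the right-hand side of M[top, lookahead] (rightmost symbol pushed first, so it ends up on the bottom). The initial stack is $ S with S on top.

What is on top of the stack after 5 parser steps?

S

step 1: stack=$ S  input=else false else false false false false $  — expand S → L false
step 2: stack=$ false L  input=else false else false false false false $  — expand L → A false S
step 3: stack=$ false S false A  input=else false else false false false false $  — expand A → else
step 4: stack=$ false S false else  input=else false else false false false false $  — match else
step 5: stack=$ false S false  input=false else false false false false $  — match false
Stack after step 5: $ false S (top = S).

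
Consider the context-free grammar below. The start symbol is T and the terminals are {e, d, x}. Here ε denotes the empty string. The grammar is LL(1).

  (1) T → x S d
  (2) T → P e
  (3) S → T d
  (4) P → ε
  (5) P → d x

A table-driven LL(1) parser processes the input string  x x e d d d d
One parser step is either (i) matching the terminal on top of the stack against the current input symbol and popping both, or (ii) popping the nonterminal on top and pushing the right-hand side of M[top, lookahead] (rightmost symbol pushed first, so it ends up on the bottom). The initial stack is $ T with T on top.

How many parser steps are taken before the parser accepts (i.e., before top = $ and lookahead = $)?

13

      Stack          Input            Action
   1  $ T            x x e d d d d $  expand T → x S d
   2  $ d S x        x x e d d d d $  match x
   3  $ d S          x e d d d d $    expand S → T d
   4  $ d d T        x e d d d d $    expand T → x S d
   5  $ d d d S x    x e d d d d $    match x
   6  $ d d d S      e d d d d $      expand S → T d
   7  $ d d d d T    e d d d d $      expand T → P e
   8  $ d d d d e P  e d d d d $      expand P → ε
   9  $ d d d d e    e d d d d $      match e
  10  $ d d d d      d d d d $        match d
  11  $ d d d        d d d $          match d
  12  $ d d          d d $            match d
  13  $ d            d $              match d
Accept reached after 13 steps.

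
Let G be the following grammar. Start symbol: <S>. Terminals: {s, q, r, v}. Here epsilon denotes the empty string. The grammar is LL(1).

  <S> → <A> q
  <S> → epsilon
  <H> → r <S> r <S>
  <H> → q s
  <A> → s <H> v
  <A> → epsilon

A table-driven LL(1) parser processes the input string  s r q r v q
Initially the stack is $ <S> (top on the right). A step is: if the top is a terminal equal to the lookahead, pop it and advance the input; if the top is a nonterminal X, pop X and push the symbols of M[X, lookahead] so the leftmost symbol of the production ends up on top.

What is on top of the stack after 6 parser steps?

<A>

     Stack              Input          Action
  1  $ <S>              s r q r v q $  expand <S> → <A> q
  2  $ q <A>            s r q r v q $  expand <A> → s <H> v
  3  $ q v <H> s        s r q r v q $  match s
  4  $ q v <H>          r q r v q $    expand <H> → r <S> r <S>
  5  $ q v <S> r <S> r  r q r v q $    match r
  6  $ q v <S> r <S>    q r v q $      expand <S> → <A> q
Stack after step 6: $ q v <S> r q <A> (top = <A>).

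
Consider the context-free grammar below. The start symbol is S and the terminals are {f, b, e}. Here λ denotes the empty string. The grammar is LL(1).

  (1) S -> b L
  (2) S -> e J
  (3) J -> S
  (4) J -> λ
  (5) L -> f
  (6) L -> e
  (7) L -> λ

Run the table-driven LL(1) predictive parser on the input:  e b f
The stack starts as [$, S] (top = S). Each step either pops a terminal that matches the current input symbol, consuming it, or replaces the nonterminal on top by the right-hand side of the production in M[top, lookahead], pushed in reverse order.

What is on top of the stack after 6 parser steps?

f

step 1: stack=$ S  input=e b f $  — expand S -> e J
step 2: stack=$ J e  input=e b f $  — match e
step 3: stack=$ J  input=b f $  — expand J -> S
step 4: stack=$ S  input=b f $  — expand S -> b L
step 5: stack=$ L b  input=b f $  — match b
step 6: stack=$ L  input=f $  — expand L -> f
Stack after step 6: $ f (top = f).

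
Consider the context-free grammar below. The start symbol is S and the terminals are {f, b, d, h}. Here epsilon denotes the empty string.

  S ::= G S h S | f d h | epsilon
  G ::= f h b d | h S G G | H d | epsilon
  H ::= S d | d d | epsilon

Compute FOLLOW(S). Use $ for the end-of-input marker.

{$, d, f, h}

FIRST(S) = {epsilon, d, f, h}  (via G S h S)
FIRST(H) = {epsilon, d, f, h}  (via S d)
FIRST(G) = {epsilon, d, f, h}  (via H d)
FOLLOW(S) includes $ since S is the start symbol.
FOLLOW(G): in S::=G S h S, G is followed by S h S with FIRST {d, f, h}; in G::=h S G G (occurrence 1), G is followed by G with FIRST {epsilon, d, f, h}; in G::=h S G G (occurrence 1), the suffix after G is nullable (adds nothing new); in G::=h S G G (occurrence 2), the suffix after G is empty (adds nothing new). Thus FOLLOW(G) = {d, f, h}.
FOLLOW(S): in S::=G S h S (occurrence 1), S is followed by h S with FIRST {h}; in S::=G S h S (occurrence 2), the suffix after S is empty (adds nothing new); in G::=h S G G, S is followed by G G with FIRST {epsilon, d, f, h}; in G::=h S G G, the suffix after S is nullable, so FOLLOW(S) ⊇ FOLLOW(G) = {d, f, h}; in H::=S d, S is followed by d with FIRST {d}. Thus FOLLOW(S) = {$, d, f, h}.
FOLLOW(H): in G::=H d, H is followed by d with FIRST {d}. Thus FOLLOW(H) = {d}.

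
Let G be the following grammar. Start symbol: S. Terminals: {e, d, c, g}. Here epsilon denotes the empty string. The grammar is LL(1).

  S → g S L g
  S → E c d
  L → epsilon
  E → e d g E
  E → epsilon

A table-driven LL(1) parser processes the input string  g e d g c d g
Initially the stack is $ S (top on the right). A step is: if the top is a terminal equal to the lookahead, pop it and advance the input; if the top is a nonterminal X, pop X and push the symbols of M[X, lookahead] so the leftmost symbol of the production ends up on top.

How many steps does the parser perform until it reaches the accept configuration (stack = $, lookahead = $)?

step 1: stack=$ S  input=g e d g c d g $  — expand S → g S L g
step 2: stack=$ g L S g  input=g e d g c d g $  — match g
step 3: stack=$ g L S  input=e d g c d g $  — expand S → E c d
step 4: stack=$ g L d c E  input=e d g c d g $  — expand E → e d g E
step 5: stack=$ g L d c E g d e  input=e d g c d g $  — match e
step 6: stack=$ g L d c E g d  input=d g c d g $  — match d
step 7: stack=$ g L d c E g  input=g c d g $  — match g
step 8: stack=$ g L d c E  input=c d g $  — expand E → epsilon
step 9: stack=$ g L d c  input=c d g $  — match c
step 10: stack=$ g L d  input=d g $  — match d
step 11: stack=$ g L  input=g $  — expand L → epsilon
step 12: stack=$ g  input=g $  — match g
Accept reached after 12 steps.

12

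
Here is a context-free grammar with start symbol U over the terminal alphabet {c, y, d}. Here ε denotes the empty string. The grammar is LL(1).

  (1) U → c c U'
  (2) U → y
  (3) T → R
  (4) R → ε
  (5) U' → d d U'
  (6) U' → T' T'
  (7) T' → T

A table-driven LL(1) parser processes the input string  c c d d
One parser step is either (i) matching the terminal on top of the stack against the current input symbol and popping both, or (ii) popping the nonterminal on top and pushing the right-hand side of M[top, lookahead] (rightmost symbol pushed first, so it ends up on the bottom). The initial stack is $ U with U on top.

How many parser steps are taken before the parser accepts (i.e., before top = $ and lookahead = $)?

13

step 1: stack=$ U  input=c c d d $  — expand U → c c U'
step 2: stack=$ U' c c  input=c c d d $  — match c
step 3: stack=$ U' c  input=c d d $  — match c
step 4: stack=$ U'  input=d d $  — expand U' → d d U'
step 5: stack=$ U' d d  input=d d $  — match d
step 6: stack=$ U' d  input=d $  — match d
step 7: stack=$ U'  input=$  — expand U' → T' T'
step 8: stack=$ T' T'  input=$  — expand T' → T
step 9: stack=$ T' T  input=$  — expand T → R
step 10: stack=$ T' R  input=$  — expand R → ε
step 11: stack=$ T'  input=$  — expand T' → T
step 12: stack=$ T  input=$  — expand T → R
step 13: stack=$ R  input=$  — expand R → ε
Accept reached after 13 steps.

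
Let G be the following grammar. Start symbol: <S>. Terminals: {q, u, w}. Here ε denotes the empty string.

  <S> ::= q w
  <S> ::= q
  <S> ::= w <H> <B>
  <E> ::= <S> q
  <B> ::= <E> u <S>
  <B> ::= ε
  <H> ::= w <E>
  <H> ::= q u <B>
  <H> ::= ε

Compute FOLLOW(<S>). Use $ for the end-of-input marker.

{$, q, w}

FIRST(<S>) = {q, w}
FIRST(<H>) = {ε, q, w}
FIRST(<E>) = {q, w}  (via <S> q)
FIRST(<B>) = {ε, q, w}  (via <E> u <S>)
FOLLOW(<S>) includes $ since <S> is the start symbol.
FOLLOW(<S>): in <E>::=<S> q, <S> is followed by q with FIRST {q}; in <B>::=<E> u <S>, the suffix after <S> is empty, so FOLLOW(<S>) ⊇ FOLLOW(<B>) = {$, q, w}. Thus FOLLOW(<S>) = {$, q, w}.
FOLLOW(<H>): in <S>::=w <H> <B>, <H> is followed by <B> with FIRST {ε, q, w}; in <S>::=w <H> <B>, the suffix after <H> is nullable, so FOLLOW(<H>) ⊇ FOLLOW(<S>) = {$, q, w}. Thus FOLLOW(<H>) = {$, q, w}.
FOLLOW(<E>): in <B>::=<E> u <S>, <E> is followed by u <S> with FIRST {u}; in <H>::=w <E>, the suffix after <E> is empty, so FOLLOW(<E>) ⊇ FOLLOW(<H>) = {$, q, w}. Thus FOLLOW(<E>) = {$, q, u, w}.
FOLLOW(<B>): in <S>::=w <H> <B>, the suffix after <B> is empty, so FOLLOW(<B>) ⊇ FOLLOW(<S>) = {$, q, w}; in <H>::=q u <B>, the suffix after <B> is empty, so FOLLOW(<B>) ⊇ FOLLOW(<H>) = {$, q, w}. Thus FOLLOW(<B>) = {$, q, w}.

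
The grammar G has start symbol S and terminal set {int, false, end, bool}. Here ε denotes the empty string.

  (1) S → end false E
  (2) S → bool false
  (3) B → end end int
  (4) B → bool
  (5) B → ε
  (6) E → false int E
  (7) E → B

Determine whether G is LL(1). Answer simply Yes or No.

Yes

FIRST(S) = {bool, end}
FIRST(B) = {ε, bool, end}
FIRST(E) = {ε, bool, end, false}
FOLLOW(S) = {$}
FOLLOW(B) = {$}
FOLLOW(E) = {$}
Each cell of M receives at most one production.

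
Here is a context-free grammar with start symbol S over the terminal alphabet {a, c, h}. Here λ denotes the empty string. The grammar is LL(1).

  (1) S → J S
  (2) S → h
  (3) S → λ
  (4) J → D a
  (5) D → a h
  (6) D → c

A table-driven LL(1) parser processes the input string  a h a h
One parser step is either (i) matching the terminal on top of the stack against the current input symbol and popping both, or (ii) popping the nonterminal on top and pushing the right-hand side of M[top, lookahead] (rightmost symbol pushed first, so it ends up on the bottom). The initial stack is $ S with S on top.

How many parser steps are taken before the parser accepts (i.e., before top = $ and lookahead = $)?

step 1: stack=$ S  input=a h a h $  — expand S → J S
step 2: stack=$ S J  input=a h a h $  — expand J → D a
step 3: stack=$ S a D  input=a h a h $  — expand D → a h
step 4: stack=$ S a h a  input=a h a h $  — match a
step 5: stack=$ S a h  input=h a h $  — match h
step 6: stack=$ S a  input=a h $  — match a
step 7: stack=$ S  input=h $  — expand S → h
step 8: stack=$ h  input=h $  — match h
Accept reached after 8 steps.

8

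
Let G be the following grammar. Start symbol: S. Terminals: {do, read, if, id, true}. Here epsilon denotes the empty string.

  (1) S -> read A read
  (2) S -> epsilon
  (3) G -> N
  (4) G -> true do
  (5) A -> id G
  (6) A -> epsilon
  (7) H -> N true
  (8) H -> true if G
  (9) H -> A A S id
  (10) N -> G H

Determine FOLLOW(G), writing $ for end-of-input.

{id, read, true}

FIRST(S) = {epsilon, read}
FIRST(A) = {epsilon, id}
FIRST(G) = {true}  (via N)
FIRST(N) = {true}  (via G H)
FIRST(H) = {id, read, true}  (via N true, A A S id)
FOLLOW(S) includes $ since S is the start symbol.
FOLLOW(S): in H->A A S id, S is followed by id with FIRST {id}. Thus FOLLOW(S) = {$, id}.
FOLLOW(A): in S->read A read, A is followed by read with FIRST {read}; in H->A A S id (occurrence 1), A is followed by A S id with FIRST {id, read}; in H->A A S id (occurrence 2), A is followed by S id with FIRST {id, read}. Thus FOLLOW(A) = {id, read}.
FOLLOW(G): in A->id G, the suffix after G is empty, so FOLLOW(G) ⊇ FOLLOW(A) = {id, read}; in H->true if G, the suffix after G is empty, so FOLLOW(G) ⊇ FOLLOW(H) = {id, read, true}; in N->G H, G is followed by H with FIRST {id, read, true}. Thus FOLLOW(G) = {id, read, true}.
FOLLOW(N): in G->N, the suffix after N is empty, so FOLLOW(N) ⊇ FOLLOW(G) = {id, read, true}; in H->N true, N is followed by true with FIRST {true}. Thus FOLLOW(N) = {id, read, true}.
FOLLOW(H): in N->G H, the suffix after H is empty, so FOLLOW(H) ⊇ FOLLOW(N) = {id, read, true}. Thus FOLLOW(H) = {id, read, true}.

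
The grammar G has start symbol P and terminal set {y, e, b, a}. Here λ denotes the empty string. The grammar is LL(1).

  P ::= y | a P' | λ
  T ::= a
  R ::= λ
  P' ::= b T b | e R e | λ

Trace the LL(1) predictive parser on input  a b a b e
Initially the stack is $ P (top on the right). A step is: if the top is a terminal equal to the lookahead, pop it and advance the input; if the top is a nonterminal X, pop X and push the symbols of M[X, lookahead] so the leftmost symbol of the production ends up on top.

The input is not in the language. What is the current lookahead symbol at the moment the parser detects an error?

e

     Stack    Input        Action
  1  $ P      a b a b e $  expand P ::= a P'
  2  $ P' a   a b a b e $  match a
  3  $ P'     b a b e $    expand P' ::= b T b
  4  $ b T b  b a b e $    match b
  5  $ b T    a b e $      expand T ::= a
  6  $ b a    a b e $      match a
  7  $ b      b e $        match b
  8  $        e $          error: stack empty but input remains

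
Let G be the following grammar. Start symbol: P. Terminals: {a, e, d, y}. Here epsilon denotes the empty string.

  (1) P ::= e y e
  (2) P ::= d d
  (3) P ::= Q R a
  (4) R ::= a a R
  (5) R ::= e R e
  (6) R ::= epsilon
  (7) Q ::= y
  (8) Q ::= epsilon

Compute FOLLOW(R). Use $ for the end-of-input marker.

FIRST(R): from R::=a a R we get {a}; from R::=e R e we get {e}; from R::=epsilon we get {epsilon}. So FIRST(R) = {epsilon, a, e}.
FIRST(Q): from Q::=y we get {y}; from Q::=epsilon we get {epsilon}. So FIRST(Q) = {epsilon, y}.
FIRST(P): from P::=e y e we get {e}; from P::=d d we get {d}; from P::=Q R a we get {a, e, y}. So FIRST(P) = {a, d, e, y}.
FOLLOW(P) includes $ since P is the start symbol.
FOLLOW(P): P appears on no right-hand side. Thus FOLLOW(P) = {$}.
FOLLOW(R): in P::=Q R a, R is followed by a with FIRST {a}; in R::=a a R, the suffix after R is empty (adds nothing new); in R::=e R e, R is followed by e with FIRST {e}. Thus FOLLOW(R) = {a, e}.
FOLLOW(Q): in P::=Q R a, Q is followed by R a with FIRST {a, e}. Thus FOLLOW(Q) = {a, e}.

{a, e}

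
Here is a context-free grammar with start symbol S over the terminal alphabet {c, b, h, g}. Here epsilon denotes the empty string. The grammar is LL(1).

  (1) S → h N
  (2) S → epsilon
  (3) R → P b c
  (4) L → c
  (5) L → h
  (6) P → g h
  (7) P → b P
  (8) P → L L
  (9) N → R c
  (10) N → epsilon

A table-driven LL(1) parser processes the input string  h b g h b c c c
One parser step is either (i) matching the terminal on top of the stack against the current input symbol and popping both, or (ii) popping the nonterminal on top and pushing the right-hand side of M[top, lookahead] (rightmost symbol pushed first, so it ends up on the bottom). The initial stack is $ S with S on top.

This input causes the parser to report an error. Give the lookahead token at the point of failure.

      Stack        Input              Action
   1  $ S          h b g h b c c c $  expand S → h N
   2  $ N h        h b g h b c c c $  match h
   3  $ N          b g h b c c c $    expand N → R c
   4  $ c R        b g h b c c c $    expand R → P b c
   5  $ c c b P    b g h b c c c $    expand P → b P
   6  $ c c b P b  b g h b c c c $    match b
   7  $ c c b P    g h b c c c $      expand P → g h
   8  $ c c b h g  g h b c c c $      match g
   9  $ c c b h    h b c c c $        match h
  10  $ c c b      b c c c $          match b
  11  $ c c        c c c $            match c
  12  $ c          c c $              match c
  13  $            c $                error: stack empty but input remains

c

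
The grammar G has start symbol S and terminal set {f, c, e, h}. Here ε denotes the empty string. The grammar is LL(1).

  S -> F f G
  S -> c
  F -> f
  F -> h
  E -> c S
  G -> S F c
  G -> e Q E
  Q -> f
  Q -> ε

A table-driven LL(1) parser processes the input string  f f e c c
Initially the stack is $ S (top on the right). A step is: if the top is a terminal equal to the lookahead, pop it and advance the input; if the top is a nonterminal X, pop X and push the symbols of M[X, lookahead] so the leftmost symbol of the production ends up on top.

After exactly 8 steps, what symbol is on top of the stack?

c

     Stack    Input        Action
  1  $ S      f f e c c $  expand S -> F f G
  2  $ G f F  f f e c c $  expand F -> f
  3  $ G f f  f f e c c $  match f
  4  $ G f    f e c c $    match f
  5  $ G      e c c $      expand G -> e Q E
  6  $ E Q e  e c c $      match e
  7  $ E Q    c c $        expand Q -> ε
  8  $ E      c c $        expand E -> c S
Stack after step 8: $ S c (top = c).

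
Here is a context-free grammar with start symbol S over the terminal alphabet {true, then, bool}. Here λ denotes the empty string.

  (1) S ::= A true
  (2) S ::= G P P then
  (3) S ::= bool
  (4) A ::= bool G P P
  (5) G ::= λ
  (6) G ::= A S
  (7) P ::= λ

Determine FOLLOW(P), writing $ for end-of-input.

FIRST(A): from A::=bool G P P we get {bool}. So FIRST(A) = {bool}.
FIRST(P): from P::=λ we get {λ}. So FIRST(P) = {λ}.
FIRST(G): from G::=λ we get {λ}; from G::=A S we get {bool}. So FIRST(G) = {λ, bool}.
FIRST(S): from S::=A true we get {bool}; from S::=G P P then we get {bool, then}; from S::=bool we get {bool}. So FIRST(S) = {bool, then}.
FOLLOW(S) includes $ since S is the start symbol.
FOLLOW(A): in S::=A true, A is followed by true with FIRST {true}; in G::=A S, A is followed by S with FIRST {bool, then}. Thus FOLLOW(A) = {bool, then, true}.
FOLLOW(G): in S::=G P P then, G is followed by P P then with FIRST {then}; in A::=bool G P P, G is followed by P P with FIRST {λ}; in A::=bool G P P, the suffix after G is nullable, so FOLLOW(G) ⊇ FOLLOW(A) = {bool, then, true}. Thus FOLLOW(G) = {bool, then, true}.
FOLLOW(S): in G::=A S, the suffix after S is empty, so FOLLOW(S) ⊇ FOLLOW(G) = {bool, then, true}. Thus FOLLOW(S) = {$, bool, then, true}.
FOLLOW(P): in S::=G P P then (occurrence 1), P is followed by P then with FIRST {then}; in S::=G P P then (occurrence 2), P is followed by then with FIRST {then}; in A::=bool G P P (occurrence 1), P is followed by P with FIRST {λ}; in A::=bool G P P (occurrence 1), the suffix after P is nullable, so FOLLOW(P) ⊇ FOLLOW(A) = {bool, then, true}; in A::=bool G P P (occurrence 2), the suffix after P is empty, so FOLLOW(P) ⊇ FOLLOW(A) = {bool, then, true}. Thus FOLLOW(P) = {bool, then, true}.

{bool, then, true}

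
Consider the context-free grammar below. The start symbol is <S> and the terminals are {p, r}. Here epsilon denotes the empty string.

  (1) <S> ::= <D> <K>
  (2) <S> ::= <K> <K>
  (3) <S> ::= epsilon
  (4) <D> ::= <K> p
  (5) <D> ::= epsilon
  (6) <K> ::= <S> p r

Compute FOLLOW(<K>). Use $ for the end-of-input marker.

FIRST(<S>) = {epsilon, p}  (via <D> <K>, <K> <K>)
FIRST(<K>) = {p}  (via <S> p r)
FIRST(<D>) = {epsilon, p}  (via <K> p)
FOLLOW(<S>) includes $ since <S> is the start symbol.
FOLLOW(<S>): in <K>::=<S> p r, <S> is followed by p r with FIRST {p}. Thus FOLLOW(<S>) = {$, p}.
FOLLOW(<D>): in <S>::=<D> <K>, <D> is followed by <K> with FIRST {p}. Thus FOLLOW(<D>) = {p}.
FOLLOW(<K>): in <S>::=<D> <K>, the suffix after <K> is empty, so FOLLOW(<K>) ⊇ FOLLOW(<S>) = {$, p}; in <S>::=<K> <K> (occurrence 1), <K> is followed by <K> with FIRST {p}; in <S>::=<K> <K> (occurrence 2), the suffix after <K> is empty, so FOLLOW(<K>) ⊇ FOLLOW(<S>) = {$, p}; in <D>::=<K> p, <K> is followed by p with FIRST {p}. Thus FOLLOW(<K>) = {$, p}.

{$, p}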